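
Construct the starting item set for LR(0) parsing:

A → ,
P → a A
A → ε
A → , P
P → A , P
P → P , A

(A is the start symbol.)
First, augment the grammar with A' → A
I₀ = CLOSURE({ [A' → . A] }):
  [A' → . A] has the dot before A: add [A → . ,], [A → .], [A → . , P]
No further items can be added.

I₀ = { [A → . , P], [A → . ,], [A → .], [A' → . A] }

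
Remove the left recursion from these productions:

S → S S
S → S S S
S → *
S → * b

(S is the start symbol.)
S is directly left-recursive. The standard transformation for
  A → A α₁ | ... | A α_m | β₁ | ... | β_n
is
  A  → β₁ A' | ... | β_n A'
  A' → α₁ A' | ... | α_m A' | ε

S → * becomes S → * S'
S → * b becomes S → * b S'
S → S S becomes S' → S S'
S → S S S becomes S' → S S S'
Add S' → ε

Resulting grammar:
S → * S'
S → * b S'
S' → S S'
S' → S S S'
S' → ε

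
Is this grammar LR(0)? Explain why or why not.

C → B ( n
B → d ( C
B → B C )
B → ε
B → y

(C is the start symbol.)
Augment with C' → C and build the canonical LR(0) collection (I0 = CLOSURE({[C' → . C]}), then GOTO on every symbol after a dot until no new states appear). It has 11 states:
  I0: { [B → . B C )], [B → . d ( C], [B → . y], [B → .], [C → . B ( n], [C' → . C] }  — shift, reduce
  I1: { [B → . B C )], [B → . d ( C], [B → . y], [B → .], [B → B . C )], [C → . B ( n], [C → B . ( n] }  — shift, reduce
  I2: { [C' → C .] }  — accept
  I3: { [B → d . ( C] }  — shift
  I4: { [B → y .] }  — reduce
  I5: { [B → . B C )], [B → . d ( C], [B → . y], [B → .], [B → d ( . C], [C → . B ( n] }  — shift, reduce
  I6: { [B → d ( C .] }  — reduce
  I7: { [C → B ( . n] }  — shift
  I8: { [B → B C . )] }  — shift
  I9: { [B → B C ) .] }  — reduce
  I10: { [C → B ( n .] }  — reduce

Conflict in state I0:
  Shift-reduce conflict between [B → .] and [B → . d ( C]
So the grammar is NOT LR(0).

Answer: No. Shift-reduce conflict between [B → .] and [B → . d ( C]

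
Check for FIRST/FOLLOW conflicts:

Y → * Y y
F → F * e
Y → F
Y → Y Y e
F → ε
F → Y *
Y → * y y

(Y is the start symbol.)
Nullable non-terminals: F, Y.
FIRST sets used below: FIRST(F) = { '*', 'e', ε }, FIRST(Y) = { '*', 'e', ε }

F: nullable alternative(s) F → ε; FOLLOW(F) = { $, '*', 'e', 'y' }
  F → F * e: FIRST \ {ε} = { '*', 'e' } — overlaps FOLLOW(F) on { '*', 'e' }: CONFLICT
  F → ε: FIRST \ {ε} = { } — this is the only nullable alternative, skip
  F → Y *: FIRST \ {ε} = { '*', 'e' } — overlaps FOLLOW(F) on { '*', 'e' }: CONFLICT

Y: nullable alternative(s) Y → F; FOLLOW(Y) = { $, '*', 'e', 'y' }
  Y → * Y y: FIRST \ {ε} = { '*' } — overlaps FOLLOW(Y) on { '*' }: CONFLICT
  Y → F: FIRST \ {ε} = { '*', 'e' } — this is the only nullable alternative, skip
  Y → Y Y e: FIRST \ {ε} = { '*', 'e' } — overlaps FOLLOW(Y) on { '*', 'e' }: CONFLICT
  Y → * y y: FIRST \ {ε} = { '*' } — overlaps FOLLOW(Y) on { '*' }: CONFLICT

So the grammar has 5 FIRST/FOLLOW conflicts (marked CONFLICT above).

Answer: Yes. Y → '*' Y y with FOLLOW(Y) on { '*' }; Y → Y Y e with FOLLOW(Y) on { '*', 'e' }; Y → '*' y y with FOLLOW(Y) on { '*' }; F → F '*' e with FOLLOW(F) on { '*', 'e' }; F → Y '*' with FOLLOW(F) on { '*', 'e' }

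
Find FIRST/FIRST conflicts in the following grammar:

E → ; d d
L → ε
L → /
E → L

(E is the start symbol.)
No FIRST/FIRST conflicts.

A FIRST/FIRST conflict occurs when two productions N → α and N → β for the same non-terminal have FIRST(α) ∩ FIRST(β) ≠ ∅ (with ε ∈ FIRST of a nullable right-hand side, so two nullable alternatives also conflict).

FIRST sets of the non-terminals at (or reachable through a nullable prefix from) the front of some alternative:
  FIRST(L) = { '/', ε }

Productions for E:
  E → ; d d: FIRST = { ';' }
  E → L: FIRST = { '/', ε }
Productions for L:
  L → ε: FIRST = { ε }
  L → /: FIRST = { '/' }

All alternatives of each non-terminal have pairwise disjoint FIRST sets.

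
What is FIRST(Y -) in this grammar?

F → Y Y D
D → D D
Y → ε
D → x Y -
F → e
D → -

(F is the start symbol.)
FIRST sets of the non-terminals involved (from the grammar, by fixed-point iteration):
  FIRST(Y) = { ε }

To compute FIRST(Y -), process the symbols left to right:
Symbol Y is a non-terminal. Add FIRST(Y) \ {ε} = { }
Y is nullable (ε ∈ FIRST(Y)), continue to the next symbol.
Symbol - is a terminal. Add '-' and stop.
FIRST(Y -) = { '-' }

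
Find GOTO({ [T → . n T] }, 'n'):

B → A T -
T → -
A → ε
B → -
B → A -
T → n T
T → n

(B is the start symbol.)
GOTO(I, 'n') = CLOSURE({ [A → αX.β] : [A → α.Xβ] ∈ I, X = 'n' })

Items with dot before 'n', with the dot advanced:
  [T → . n T] → [T → n . T]
Closure of the advanced items:
  [T → n . T] has the dot before T: add [T → . -], [T → . n T], [T → . n]

GOTO = { [T → . -], [T → . n T], [T → . n], [T → n . T] }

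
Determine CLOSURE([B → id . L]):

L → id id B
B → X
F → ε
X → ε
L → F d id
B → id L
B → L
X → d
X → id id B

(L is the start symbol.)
To compute CLOSURE, for each item [A → α.Bβ] where B is a non-terminal, add [B → .γ] for all productions B → γ; repeat for the newly added items until nothing changes.

Start with: [B → id . L]
  [B → id . L] has the dot before L: add [L → . id id B], [L → . F d id]
  [L → . F d id] has the dot before F: add [F → .]
No further items can be added.

CLOSURE = { [B → id . L], [F → .], [L → . F d id], [L → . id id B] }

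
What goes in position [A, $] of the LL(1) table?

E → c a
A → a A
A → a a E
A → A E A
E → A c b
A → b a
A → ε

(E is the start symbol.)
Empty (error entry)

To find M[A, $], we find productions for A where $ is in the predict set (PREDICT(N → α) = (FIRST(α) \ {ε}) ∪ (FOLLOW(N) if α ⇒* ε)).

Relevant sets:
  FIRST(A) = { 'a', 'b', 'c', ε }
  FIRST(E) = { 'a', 'b', 'c' }
  FOLLOW(A) = { 'a', 'b', 'c' }

A → a A: PREDICT = { 'a' }
A → a a E: PREDICT = { 'a' }
A → A E A: PREDICT = { 'a', 'b', 'c' }
A → b a: PREDICT = { 'b' }
A → ε: PREDICT = { 'a', 'b', 'c' }

M[A, $] is empty (no production applies)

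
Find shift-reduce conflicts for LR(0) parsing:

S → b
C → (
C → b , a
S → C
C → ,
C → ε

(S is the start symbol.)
Yes — I0: [C → .] vs [C → . (]; I5: [S → b .] vs [C → b . , a]

A shift-reduce conflict occurs when an LR(0) state has both:
  - a complete (reduce) item [A → α .] (dot at the end), and
  - a shift item [B → β . c γ] (dot before a terminal).

Augment with S' → S and build the canonical LR(0) collection (I0 = CLOSURE({[S' → . S]}), then GOTO on every symbol after a dot until no new states appear). It has 8 states:
  I0: { [C → . (], [C → . ,], [C → . b , a], [C → .], [S → . C], [S → . b], [S' → . S] }  — shift, reduce
  I1: { [C → ( .] }  — reduce
  I2: { [C → , .] }  — reduce
  I3: { [S → C .] }  — reduce
  I4: { [S' → S .] }  — accept
  I5: { [C → b . , a], [S → b .] }  — shift, reduce
  I6: { [C → b , . a] }  — shift
  I7: { [C → b , a .] }  — reduce

I0 contains reduce item [C → .] and shift items [C → . (], [C → . ,], [C → . b , a], [S → . b] — shift-reduce conflict.
I5 contains reduce item [S → b .] and shift item [C → b . , a] — shift-reduce conflict.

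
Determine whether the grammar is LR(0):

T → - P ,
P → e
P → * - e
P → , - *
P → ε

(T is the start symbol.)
No. Shift-reduce conflict between [P → .] and [P → . * - e]

A grammar is LR(0) if no state in the canonical LR(0) collection has:
  - both a shift item (dot before a terminal) and a complete item (shift-reduce conflict), or
  - two or more complete items (reduce-reduce conflict; the accept item [T' → T .] counts as a complete item here).

Augment with T' → T and build the canonical LR(0) collection (I0 = CLOSURE({[T' → . T]}), then GOTO on every symbol after a dot until no new states appear). It has 12 states:
  I0: { [T → . - P ,], [T' → . T] }  — shift
  I1: { [P → . * - e], [P → . , - *], [P → . e], [P → .], [T → - . P ,] }  — shift, reduce
  I2: { [T' → T .] }  — accept
  I3: { [P → * . - e] }  — shift
  I4: { [P → , . - *] }  — shift
  I5: { [T → - P . ,] }  — shift
  I6: { [P → e .] }  — reduce
  I7: { [T → - P , .] }  — reduce
  I8: { [P → , - . *] }  — shift
  I9: { [P → , - * .] }  — reduce
  I10: { [P → * - . e] }  — shift
  I11: { [P → * - e .] }  — reduce

Conflict in state I1:
  Shift-reduce conflict between [P → .] and [P → . * - e]
So the grammar is NOT LR(0).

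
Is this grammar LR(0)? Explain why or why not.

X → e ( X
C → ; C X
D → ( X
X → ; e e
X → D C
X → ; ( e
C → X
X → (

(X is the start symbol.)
A grammar is LR(0) if no state in the canonical LR(0) collection has:
  - both a shift item (dot before a terminal) and a complete item (shift-reduce conflict), or
  - two or more complete items (reduce-reduce conflict; the accept item [X' → X .] counts as a complete item here).

Augment with X' → X and build the canonical LR(0) collection (I0 = CLOSURE({[X' → . X]}), then GOTO on every symbol after a dot until no new states appear). It has 21 states:
  I0: { [D → . ( X], [X → . (], [X → . ; ( e], [X → . ; e e], [X → . D C], [X → . e ( X], [X' → . X] }  — shift
  I1: { [D → ( . X], [D → . ( X], [X → ( .], [X → . (], [X → . ; ( e], [X → . ; e e], [X → . D C], [X → . e ( X] }  — shift, reduce
  I2: { [X → ; . ( e], [X → ; . e e] }  — shift
  I3: { [C → . ; C X], [C → . X], [D → . ( X], [X → . (], [X → . ; ( e], [X → . ; e e], [X → . D C], [X → . e ( X], [X → D . C] }  — shift
  I4: { [X' → X .] }  — accept
  I5: { [X → e . ( X] }  — shift
  I6: { [D → . ( X], [X → . (], [X → . ; ( e], [X → . ; e e], [X → . D C], [X → . e ( X], [X → e ( . X] }  — shift
  I7: { [X → e ( X .] }  — reduce
  I8: { [C → . ; C X], [C → . X], [C → ; . C X], [D → . ( X], [X → . (], [X → . ; ( e], [X → . ; e e], [X → . D C], [X → . e ( X], [X → ; . ( e], [X → ; . e e] }  — shift
  I9: { [X → D C .] }  — reduce
  I10: { [C → X .] }  — reduce
  I11: { [D → ( . X], [D → . ( X], [X → ( .], [X → . (], [X → . ; ( e], [X → . ; e e], [X → . D C], [X → . e ( X], [X → ; ( . e] }  — shift, reduce
  I12: { [C → ; C . X], [D → . ( X], [X → . (], [X → . ; ( e], [X → . ; e e], [X → . D C], [X → . e ( X] }  — shift
  I13: { [X → ; e . e], [X → e . ( X] }  — shift
  I14: { [X → ; e e .] }  — reduce
  I15: { [C → ; C X .] }  — reduce
  I16: { [D → ( X .] }  — reduce
  I17: { [X → ; ( e .], [X → e . ( X] }  — shift, reduce
  I18: { [X → ; ( . e] }  — shift
  I19: { [X → ; e . e] }  — shift
  I20: { [X → ; ( e .] }  — reduce

Conflict in state I1:
  Shift-reduce conflict between [X → ( .] and [D → . ( X]
So the grammar is NOT LR(0).

Answer: No. Shift-reduce conflict between [X → ( .] and [D → . ( X]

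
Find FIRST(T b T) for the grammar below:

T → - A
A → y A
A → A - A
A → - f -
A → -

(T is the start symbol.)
FIRST sets of the non-terminals involved (from the grammar, by fixed-point iteration):
  FIRST(T) = { '-' }

To compute FIRST(T b T), process the symbols left to right:
Symbol T is a non-terminal. Add FIRST(T) \ {ε} = { '-' }
T is not nullable (ε ∉ FIRST(T)), so stop here.
FIRST(T b T) = { '-' }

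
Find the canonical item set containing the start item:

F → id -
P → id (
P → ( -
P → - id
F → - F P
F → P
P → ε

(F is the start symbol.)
First, augment the grammar with F' → F
I₀ = CLOSURE({ [F' → . F] }):
  [F' → . F] has the dot before F: add [F → . id -], [F → . - F P], [F → . P]
  [F → . P] has the dot before P: add [P → . id (], [P → . ( -], [P → . - id], [P → .]
No further items can be added.

I₀ = { [F → . - F P], [F → . P], [F → . id -], [F' → . F], [P → . ( -], [P → . - id], [P → . id (], [P → .] }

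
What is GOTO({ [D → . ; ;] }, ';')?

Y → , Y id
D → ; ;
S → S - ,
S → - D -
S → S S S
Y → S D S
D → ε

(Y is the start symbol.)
{ [D → ; . ;] }

GOTO(I, ';') = CLOSURE({ [A → αX.β] : [A → α.Xβ] ∈ I, X = ';' })

Items with dot before ';', with the dot advanced:
  [D → . ; ;] → [D → ; . ;]
Closure adds nothing (no advanced item has the dot before a non-terminal).

GOTO = { [D → ; . ;] }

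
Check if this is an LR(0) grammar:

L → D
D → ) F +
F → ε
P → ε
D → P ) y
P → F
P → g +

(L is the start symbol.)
No. Shift-reduce conflict between [F → .] and [D → . ) F +]

Augment with L' → L and build the canonical LR(0) collection (I0 = CLOSURE({[L' → . L]}), then GOTO on every symbol after a dot until no new states appear). It has 12 states:
  I0: { [D → . ) F +], [D → . P ) y], [F → .], [L → . D], [L' → . L], [P → . F], [P → . g +], [P → .] }  — shift, 2 reduces
  I1: { [D → ) . F +], [F → .] }  — reduce
  I2: { [L → D .] }  — reduce
  I3: { [P → F .] }  — reduce
  I4: { [L' → L .] }  — accept
  I5: { [D → P . ) y] }  — shift
  I6: { [P → g . +] }  — shift
  I7: { [P → g + .] }  — reduce
  I8: { [D → P ) . y] }  — shift
  I9: { [D → P ) y .] }  — reduce
  I10: { [D → ) F . +] }  — shift
  I11: { [D → ) F + .] }  — reduce

Conflict in state I0:
  Shift-reduce conflict between [F → .] and [D → . ) F +]
So the grammar is NOT LR(0).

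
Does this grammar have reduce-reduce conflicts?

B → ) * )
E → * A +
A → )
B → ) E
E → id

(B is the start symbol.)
Augment with B' → B and build the canonical LR(0) collection (I0 = CLOSURE({[B' → . B]}), then GOTO on every symbol after a dot until no new states appear). It has 9 states:
  I0: { [B → . ) * )], [B → . ) E], [B' → . B] }  — shift
  I1: { [B → ) . * )], [B → ) . E], [E → . * A +], [E → . id] }  — shift
  I2: { [B' → B .] }  — accept
  I3: { [A → . )], [B → ) * . )], [E → * . A +] }  — shift
  I4: { [B → ) E .] }  — reduce
  I5: { [E → id .] }  — reduce
  I6: { [A → ) .], [B → ) * ) .] }  — 2 reduces
  I7: { [E → * A . +] }  — shift
  I8: { [E → * A + .] }  — reduce

I6 contains complete items [A → ) .], [B → ) * ) .] — reduce-reduce conflict.

Answer: Yes — I6: [A → ) .] vs [B → ) * ) .]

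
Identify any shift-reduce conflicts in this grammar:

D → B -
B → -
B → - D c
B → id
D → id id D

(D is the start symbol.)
Augment with D' → D and build the canonical LR(0) collection (I0 = CLOSURE({[D' → . D]}), then GOTO on every symbol after a dot until no new states appear). It has 10 states:
  I0: { [B → . - D c], [B → . -], [B → . id], [D → . B -], [D → . id id D], [D' → . D] }  — shift
  I1: { [B → - . D c], [B → - .], [B → . - D c], [B → . -], [B → . id], [D → . B -], [D → . id id D] }  — shift, reduce
  I2: { [D → B . -] }  — shift
  I3: { [D' → D .] }  — accept
  I4: { [B → id .], [D → id . id D] }  — shift, reduce
  I5: { [B → . - D c], [B → . -], [B → . id], [D → . B -], [D → . id id D], [D → id id . D] }  — shift
  I6: { [D → id id D .] }  — reduce
  I7: { [D → B - .] }  — reduce
  I8: { [B → - D . c] }  — shift
  I9: { [B → - D c .] }  — reduce

I1 contains reduce item [B → - .] and shift items [B → . -], [B → . - D c], [B → . id], [D → . id id D] — shift-reduce conflict.
I4 contains reduce item [B → id .] and shift item [D → id . id D] — shift-reduce conflict.

Answer: Yes — I1: [B → - .] vs [B → . -]; I4: [B → id .] vs [D → id . id D]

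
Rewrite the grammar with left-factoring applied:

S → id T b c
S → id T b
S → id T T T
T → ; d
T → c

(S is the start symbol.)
S → id T S'
S' → b S''
S'' → c
S'' → ε
S' → T T
T → ; d
T → c

Left-factoring transforms A → αβ₁ | αβ₂ into A → αA' and A' → β₁ | β₂
(α is the longest common prefix among the alternatives). Repeat until
no nonterminal has two alternatives with a common prefix.

Round 1: S has alternatives sharing prefix 'id T'. Introduce S': S → id T S'
  Add: S' → b c
  Add: S' → b
  Add: S' → T T

Round 2: S' has alternatives sharing prefix 'b'. Introduce S'': S' → b S''
  Add: S'' → c
  Add: S'' → ε

No remaining common prefixes — done.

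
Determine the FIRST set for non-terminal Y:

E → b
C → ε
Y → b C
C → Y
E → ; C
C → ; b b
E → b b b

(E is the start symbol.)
From Y → b C:
  - b is a terminal: add 'b' and stop

Collecting: FIRST(Y) = { 'b' }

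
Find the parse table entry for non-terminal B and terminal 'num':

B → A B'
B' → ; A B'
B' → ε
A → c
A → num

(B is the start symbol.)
To find M[B, 'num'], we find productions for B where 'num' is in the predict set (PREDICT(N → α) = (FIRST(α) \ {ε}) ∪ (FOLLOW(N) if α ⇒* ε)).

Relevant sets:
  FIRST(A) = { 'c', 'num' }

B → A B': PREDICT = { 'c', 'num' }
  'num' is in predict set, so this production goes in M[B, 'num']

M[B, 'num'] = B → A B'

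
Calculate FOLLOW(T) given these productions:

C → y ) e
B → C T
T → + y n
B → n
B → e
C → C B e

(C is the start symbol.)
{ 'e' }

In B → C T: T is at the end, add FOLLOW(B)

The FOLLOW sets referred to above (computed the same way, to a fixed point):
  FOLLOW(B) = { 'e' }

Taking the union: FOLLOW(T) = { 'e' }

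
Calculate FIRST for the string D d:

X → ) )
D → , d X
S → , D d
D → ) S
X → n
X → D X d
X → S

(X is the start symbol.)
{ ')', ',' }

FIRST sets of the non-terminals involved (from the grammar, by fixed-point iteration):
  FIRST(D) = { ')', ',' }

To compute FIRST(D d), process the symbols left to right:
Symbol D is a non-terminal. Add FIRST(D) \ {ε} = { ')', ',' }
D is not nullable (ε ∉ FIRST(D)), so stop here.
FIRST(D d) = { ')', ',' }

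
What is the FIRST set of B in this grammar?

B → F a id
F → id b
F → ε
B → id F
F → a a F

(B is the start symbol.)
{ 'a', 'id' }

FIRST sets of the other non-terminals involved (by the same procedure, iterated to a fixed point):
  FIRST(F) = { 'a', 'id', ε }

From B → F a id:
  - F is a non-terminal: add FIRST(F) \ {ε} = { 'a', 'id' }
    F is nullable, so continue to the next symbol
  - a is a terminal: add 'a' and stop
From B → id F:
  - id is a terminal: add 'id' and stop

Collecting: FIRST(B) = { 'a', 'id' }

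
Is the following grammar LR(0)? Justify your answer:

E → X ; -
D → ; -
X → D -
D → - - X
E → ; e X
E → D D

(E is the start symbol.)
No. Shift-reduce conflict between [X → D - .] and [D → - . - X]

A grammar is LR(0) if no state in the canonical LR(0) collection has:
  - both a shift item (dot before a terminal) and a complete item (shift-reduce conflict), or
  - two or more complete items (reduce-reduce conflict; the accept item [E' → E .] counts as a complete item here).

Augment with E' → E and build the canonical LR(0) collection (I0 = CLOSURE({[E' → . E]}), then GOTO on every symbol after a dot until no new states appear). It has 18 states:
  I0: { [D → . - - X], [D → . ; -], [E → . ; e X], [E → . D D], [E → . X ; -], [E' → . E], [X → . D -] }  — shift
  I1: { [D → - . - X] }  — shift
  I2: { [D → ; . -], [E → ; . e X] }  — shift
  I3: { [D → . - - X], [D → . ; -], [E → D . D], [X → D . -] }  — shift
  I4: { [E' → E .] }  — accept
  I5: { [E → X . ; -] }  — shift
  I6: { [E → X ; . -] }  — shift
  I7: { [E → X ; - .] }  — reduce
  I8: { [D → - . - X], [X → D - .] }  — shift, reduce
  I9: { [D → ; . -] }  — shift
  I10: { [E → D D .] }  — reduce
  I11: { [D → ; - .] }  — reduce
  I12: { [D → - - . X], [D → . - - X], [D → . ; -], [X → . D -] }  — shift
  I13: { [X → D . -] }  — shift
  I14: { [D → - - X .] }  — reduce
  I15: { [X → D - .] }  — reduce
  I16: { [D → . - - X], [D → . ; -], [E → ; e . X], [X → . D -] }  — shift
  I17: { [E → ; e X .] }  — reduce

Conflict in state I8:
  Shift-reduce conflict between [X → D - .] and [D → - . - X]
So the grammar is NOT LR(0).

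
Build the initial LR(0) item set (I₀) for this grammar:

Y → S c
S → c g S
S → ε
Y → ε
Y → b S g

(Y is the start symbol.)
{ [S → . c g S], [S → .], [Y → . S c], [Y → . b S g], [Y → .], [Y' → . Y] }

First, augment the grammar with Y' → Y
I₀ = CLOSURE({ [Y' → . Y] }):
  [Y' → . Y] has the dot before Y: add [Y → . S c], [Y → .], [Y → . b S g]
  [Y → . S c] has the dot before S: add [S → . c g S], [S → .]
No further items can be added.

I₀ = { [S → . c g S], [S → .], [Y → . S c], [Y → . b S g], [Y → .], [Y' → . Y] }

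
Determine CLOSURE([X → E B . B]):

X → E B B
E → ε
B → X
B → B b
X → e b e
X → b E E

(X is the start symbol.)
{ [B → . B b], [B → . X], [E → .], [X → . E B B], [X → . b E E], [X → . e b e], [X → E B . B] }

To compute CLOSURE, for each item [A → α.Bβ] where B is a non-terminal, add [B → .γ] for all productions B → γ; repeat for the newly added items until nothing changes.

Start with: [X → E B . B]
  [X → E B . B] has the dot before B: add [B → . X], [B → . B b]
  [B → . X] has the dot before X: add [X → . E B B], [X → . e b e], [X → . b E E]
  [X → . E B B] has the dot before E: add [E → .]
No further items can be added.

CLOSURE = { [B → . B b], [B → . X], [E → .], [X → . E B B], [X → . b E E], [X → . e b e], [X → E B . B] }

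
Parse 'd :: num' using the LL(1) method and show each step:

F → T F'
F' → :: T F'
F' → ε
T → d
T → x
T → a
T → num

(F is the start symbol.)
LL(1) parsing maintains a stack (initially the start symbol over $) and the input. At each step: if the stack top is a terminal, match it against the current input token; if it is a non-terminal N, replace it with the RHS of M[N, lookahead] (the unique production whose predict set contains the lookahead).

Stack is shown with the top on the left.

Stack      Input       Action
-----------------------------
F $        d :: num $  output F → T F'
T F' $     d :: num $  output T → d
d F' $     d :: num $  match 'd'
F' $       :: num $    output F' → :: T F'
:: T F' $  :: num $    match '::'
T F' $     num $       output T → num
num F' $   num $       match 'num'
F' $       $           output F' → ε
$          $           accept

The string is accepted.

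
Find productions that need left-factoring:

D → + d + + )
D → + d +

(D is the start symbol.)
Left-factoring is needed when two productions for the same non-terminal
share a common prefix on the right-hand side.

Productions for D:
  D → + d + + )
  D → + d +

Found common prefix '+ d +' in productions for D

Answer: Yes, D has productions with common prefix '+ d +'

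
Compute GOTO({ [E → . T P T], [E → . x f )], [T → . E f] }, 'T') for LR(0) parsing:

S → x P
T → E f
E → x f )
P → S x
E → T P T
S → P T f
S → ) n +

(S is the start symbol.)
GOTO(I, 'T') = CLOSURE({ [A → αX.β] : [A → α.Xβ] ∈ I, X = 'T' })

Items with dot before 'T', with the dot advanced:
  [E → . T P T] → [E → T . P T]
Closure of the advanced items:
  [E → T . P T] has the dot before P: add [P → . S x]
  [P → . S x] has the dot before S: add [S → . x P], [S → . P T f], [S → . ) n +]

GOTO = { [E → T . P T], [P → . S x], [S → . ) n +], [S → . P T f], [S → . x P] }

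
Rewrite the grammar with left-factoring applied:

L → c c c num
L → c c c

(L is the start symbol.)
Left-factoring transforms A → αβ₁ | αβ₂ into A → αA' and A' → β₁ | β₂
(α is the longest common prefix among the alternatives). Repeat until
no nonterminal has two alternatives with a common prefix.

Round 1: L has alternatives sharing prefix 'c c c'. Introduce L': L → c c c L'
  Add: L' → num
  Add: L' → ε

No remaining common prefixes — done.

Resulting grammar:
L → c c c L'
L' → num
L' → ε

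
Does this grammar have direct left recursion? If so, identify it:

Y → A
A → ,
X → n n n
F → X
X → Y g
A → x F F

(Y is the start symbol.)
No direct left recursion

Y → A: starts with A
A → ,: starts with ','
X → n n n: starts with n
F → X: starts with X
X → Y g: starts with Y
A → x F F: starts with x

No direct left recursion found.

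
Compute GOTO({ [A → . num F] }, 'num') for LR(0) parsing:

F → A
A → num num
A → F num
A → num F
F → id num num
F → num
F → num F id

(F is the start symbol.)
GOTO(I, 'num') = CLOSURE({ [A → αX.β] : [A → α.Xβ] ∈ I, X = 'num' })

Items with dot before 'num', with the dot advanced:
  [A → . num F] → [A → num . F]
Closure of the advanced items:
  [A → num . F] has the dot before F: add [F → . A], [F → . id num num], [F → . num], [F → . num F id]
  [F → . A] has the dot before A: add [A → . num num], [A → . F num], [A → . num F]

GOTO = { [A → . F num], [A → . num F], [A → . num num], [A → num . F], [F → . A], [F → . id num num], [F → . num F id], [F → . num] }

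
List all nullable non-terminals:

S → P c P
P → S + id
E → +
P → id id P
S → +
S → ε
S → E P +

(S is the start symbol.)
{ 'S' }

A non-terminal is nullable if it can derive ε (the empty string): either it has an ε-production, or it has a production whose right-hand side consists entirely of nullable non-terminals.

ε-productions: S → ε
So S is immediately nullable.
No further non-terminal can be added: every production for the remaining non-terminals contains a terminal or a non-nullable non-terminal.
Nullable = { 'S' }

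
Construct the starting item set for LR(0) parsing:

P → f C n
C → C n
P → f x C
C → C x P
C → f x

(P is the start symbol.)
{ [P → . f C n], [P → . f x C], [P' → . P] }

First, augment the grammar with P' → P
I₀ = CLOSURE({ [P' → . P] }):
  [P' → . P] has the dot before P: add [P → . f C n], [P → . f x C]
No further items can be added.

I₀ = { [P → . f C n], [P → . f x C], [P' → . P] }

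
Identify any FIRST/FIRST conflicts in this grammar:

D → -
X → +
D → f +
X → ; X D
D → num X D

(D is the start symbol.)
Productions for D:
  D → -: FIRST = { '-' }
  D → f +: FIRST = { 'f' }
  D → num X D: FIRST = { 'num' }
Productions for X:
  X → +: FIRST = { '+' }
  X → ; X D: FIRST = { ';' }

All alternatives of each non-terminal have pairwise disjoint FIRST sets.

Answer: No FIRST/FIRST conflicts.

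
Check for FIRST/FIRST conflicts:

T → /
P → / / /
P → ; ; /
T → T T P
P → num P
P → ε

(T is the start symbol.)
FIRST sets of the non-terminals at (or reachable through a nullable prefix from) the front of some alternative:
  FIRST(T) = { '/' }

Productions for T:
  T → /: FIRST = { '/' }
  T → T T P: FIRST = { '/' }
Productions for P:
  P → / / /: FIRST = { '/' }
  P → ; ; /: FIRST = { ';' }
  P → num P: FIRST = { 'num' }
  P → ε: FIRST = { ε }

Conflict for T: T → / and T → T T P
  Overlap: { '/' }

Answer: Yes. T → '/' / T → T T P on { '/' }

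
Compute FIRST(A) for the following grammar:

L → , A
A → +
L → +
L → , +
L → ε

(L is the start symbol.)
{ '+' }

From A → +:
  - '+' is a terminal: add '+' and stop

Collecting: FIRST(A) = { '+' }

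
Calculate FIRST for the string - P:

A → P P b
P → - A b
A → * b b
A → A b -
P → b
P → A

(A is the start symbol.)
{ '-' }

To compute FIRST(- P), process the symbols left to right:
Symbol - is a terminal. Add '-' and stop.
FIRST(- P) = { '-' }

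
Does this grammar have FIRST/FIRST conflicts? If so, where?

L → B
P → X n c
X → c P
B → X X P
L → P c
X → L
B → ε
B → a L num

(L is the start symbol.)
Yes. L → B / L → P c on { 'a', 'c', 'n' }; X → c P / X → L on { 'c' }; B → X X P / B → a L num on { 'a' }

FIRST sets of the non-terminals at (or reachable through a nullable prefix from) the front of some alternative:
  FIRST(B) = { 'a', 'c', 'n', ε }
  FIRST(P) = { 'a', 'c', 'n' }
  FIRST(L) = { 'a', 'c', 'n', ε }
  FIRST(X) = { 'a', 'c', 'n', ε }

Productions for L:
  L → B: FIRST = { 'a', 'c', 'n', ε }
  L → P c: FIRST = { 'a', 'c', 'n' }
Productions for X:
  X → c P: FIRST = { 'c' }
  X → L: FIRST = { 'a', 'c', 'n', ε }
Productions for B:
  B → X X P: FIRST = { 'a', 'c', 'n' }
  B → ε: FIRST = { ε }
  B → a L num: FIRST = { 'a' }
P has only one production, so no FIRST/FIRST conflict is possible there.

Conflict for L: L → B and L → P c
  Overlap: { 'a', 'c', 'n' }
Conflict for X: X → c P and X → L
  Overlap: { 'c' }
Conflict for B: B → X X P and B → a L num
  Overlap: { 'a' }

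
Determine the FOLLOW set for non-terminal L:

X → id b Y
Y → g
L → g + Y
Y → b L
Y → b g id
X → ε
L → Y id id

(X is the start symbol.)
{ $, 'id' }

To compute FOLLOW(L), find every occurrence of L on a right-hand side N → α L β: add FIRST(β) \ {ε}, and if β is empty or nullable also add FOLLOW(N). Iterate to a fixed point.

In Y → b L: L is at the end, add FOLLOW(Y)

The FOLLOW sets referred to above (computed the same way, to a fixed point):
  FOLLOW(Y) = { $, 'id' }

Taking the union: FOLLOW(L) = { $, 'id' }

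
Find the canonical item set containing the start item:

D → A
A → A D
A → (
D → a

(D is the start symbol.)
{ [A → . (], [A → . A D], [D → . A], [D → . a], [D' → . D] }

First, augment the grammar with D' → D
I₀ = CLOSURE({ [D' → . D] }):
  [D' → . D] has the dot before D: add [D → . A], [D → . a]
  [D → . A] has the dot before A: add [A → . A D], [A → . (]
No further items can be added.

I₀ = { [A → . (], [A → . A D], [D → . A], [D → . a], [D' → . D] }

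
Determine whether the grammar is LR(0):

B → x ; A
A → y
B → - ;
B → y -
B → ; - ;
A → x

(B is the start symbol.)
Yes, the grammar is LR(0)

Augment with B' → B and build the canonical LR(0) collection (I0 = CLOSURE({[B' → . B]}), then GOTO on every symbol after a dot until no new states appear). It has 14 states:
  I0: { [B → . - ;], [B → . ; - ;], [B → . x ; A], [B → . y -], [B' → . B] }  — shift
  I1: { [B → - . ;] }  — shift
  I2: { [B → ; . - ;] }  — shift
  I3: { [B' → B .] }  — accept
  I4: { [B → x . ; A] }  — shift
  I5: { [B → y . -] }  — shift
  I6: { [B → y - .] }  — reduce
  I7: { [A → . x], [A → . y], [B → x ; . A] }  — shift
  I8: { [B → x ; A .] }  — reduce
  I9: { [A → x .] }  — reduce
  I10: { [A → y .] }  — reduce
  I11: { [B → ; - . ;] }  — shift
  I12: { [B → ; - ; .] }  — reduce
  I13: { [B → - ; .] }  — reduce

Every state is either a pure shift/goto state or contains exactly one complete item and nothing to shift — no conflicts. The grammar is LR(0).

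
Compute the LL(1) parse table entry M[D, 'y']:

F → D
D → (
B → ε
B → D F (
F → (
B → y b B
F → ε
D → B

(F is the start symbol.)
To find M[D, 'y'], we find productions for D where 'y' is in the predict set (PREDICT(N → α) = (FIRST(α) \ {ε}) ∪ (FOLLOW(N) if α ⇒* ε)).

Relevant sets:
  FIRST(B) = { '(', 'y', ε }
  FOLLOW(D) = { $, '(', 'y' }

D → (: PREDICT = { '(' }
D → B: PREDICT = { $, '(', 'y' }
  'y' is in predict set, so this production goes in M[D, 'y']

M[D, 'y'] = D → B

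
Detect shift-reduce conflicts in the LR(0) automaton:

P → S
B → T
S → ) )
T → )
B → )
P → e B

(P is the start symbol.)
No shift-reduce conflicts

A shift-reduce conflict occurs when an LR(0) state has both:
  - a complete (reduce) item [A → α .] (dot at the end), and
  - a shift item [B → β . c γ] (dot before a terminal).

Augment with P' → P and build the canonical LR(0) collection (I0 = CLOSURE({[P' → . P]}), then GOTO on every symbol after a dot until no new states appear). It has 9 states:
  I0: { [P → . S], [P → . e B], [P' → . P], [S → . ) )] }  — shift
  I1: { [S → ) . )] }  — shift
  I2: { [P' → P .] }  — accept
  I3: { [P → S .] }  — reduce
  I4: { [B → . )], [B → . T], [P → e . B], [T → . )] }  — shift
  I5: { [B → ) .], [T → ) .] }  — 2 reduces
  I6: { [P → e B .] }  — reduce
  I7: { [B → T .] }  — reduce
  I8: { [S → ) ) .] }  — reduce

No state contains both a complete item and a shift item.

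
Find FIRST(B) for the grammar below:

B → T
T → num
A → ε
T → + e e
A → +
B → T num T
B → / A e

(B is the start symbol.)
{ '+', '/', 'num' }

To compute FIRST(B), examine every production with B on the left-hand side, reading each right-hand side left to right until a non-nullable symbol is reached.

FIRST sets of the other non-terminals involved (by the same procedure, iterated to a fixed point):
  FIRST(T) = { '+', 'num' }

From B → T:
  - T is a non-terminal: add FIRST(T) \ {ε} = { '+', 'num' }
    T is not nullable, so stop
From B → T num T:
  - T is a non-terminal: add FIRST(T) \ {ε} = { '+', 'num' }
    T is not nullable, so stop
From B → / A e:
  - '/' is a terminal: add '/' and stop

Collecting: FIRST(B) = { '+', '/', 'num' }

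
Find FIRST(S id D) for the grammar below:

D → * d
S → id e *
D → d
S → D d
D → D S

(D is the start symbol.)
FIRST sets of the non-terminals involved (from the grammar, by fixed-point iteration):
  FIRST(S) = { '*', 'd', 'id' }

To compute FIRST(S id D), process the symbols left to right:
Symbol S is a non-terminal. Add FIRST(S) \ {ε} = { '*', 'd', 'id' }
S is not nullable (ε ∉ FIRST(S)), so stop here.
FIRST(S id D) = { '*', 'd', 'id' }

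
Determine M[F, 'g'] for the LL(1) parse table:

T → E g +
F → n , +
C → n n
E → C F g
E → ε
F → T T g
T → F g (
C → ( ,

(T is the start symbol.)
To find M[F, 'g'], we find productions for F where 'g' is in the predict set (PREDICT(N → α) = (FIRST(α) \ {ε}) ∪ (FOLLOW(N) if α ⇒* ε)).

Relevant sets:
  FIRST(T) = { '(', 'g', 'n' }

F → n , +: PREDICT = { 'n' }
F → T T g: PREDICT = { '(', 'g', 'n' }
  'g' is in predict set, so this production goes in M[F, 'g']

M[F, 'g'] = F → T T g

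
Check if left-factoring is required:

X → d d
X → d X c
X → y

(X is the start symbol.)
Yes, X has productions with common prefix 'd'

Left-factoring is needed when two productions for the same non-terminal
share a common prefix on the right-hand side.

Productions for X:
  X → d d
  X → d X c
  X → y

Found common prefix 'd' in productions for X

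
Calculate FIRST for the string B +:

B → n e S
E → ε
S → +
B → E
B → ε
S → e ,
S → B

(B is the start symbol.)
FIRST sets of the non-terminals involved (from the grammar, by fixed-point iteration):
  FIRST(B) = { 'n', ε }

To compute FIRST(B +), process the symbols left to right:
Symbol B is a non-terminal. Add FIRST(B) \ {ε} = { 'n' }
B is nullable (ε ∈ FIRST(B)), continue to the next symbol.
Symbol + is a terminal. Add '+' and stop.
FIRST(B +) = { '+', 'n' }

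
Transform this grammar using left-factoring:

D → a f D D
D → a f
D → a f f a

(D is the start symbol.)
Left-factoring transforms A → αβ₁ | αβ₂ into A → αA' and A' → β₁ | β₂
(α is the longest common prefix among the alternatives). Repeat until
no nonterminal has two alternatives with a common prefix.

Round 1: D has alternatives sharing prefix 'a f'. Introduce D': D → a f D'
  Add: D' → D D
  Add: D' → ε
  Add: D' → f a

No remaining common prefixes — done.

Resulting grammar:
D → a f D'
D' → D D
D' → ε
D' → f a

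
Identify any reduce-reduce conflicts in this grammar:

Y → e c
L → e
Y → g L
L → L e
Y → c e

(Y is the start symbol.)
A reduce-reduce conflict occurs when an LR(0) state has two complete items [A → α .] and [B → β .] — both call for a reduction, and with no lookahead the parser cannot choose between them.

Augment with Y' → Y and build the canonical LR(0) collection (I0 = CLOSURE({[Y' → . Y]}), then GOTO on every symbol after a dot until no new states appear). It has 10 states:
  I0: { [Y → . c e], [Y → . e c], [Y → . g L], [Y' → . Y] }  — shift
  I1: { [Y' → Y .] }  — accept
  I2: { [Y → c . e] }  — shift
  I3: { [Y → e . c] }  — shift
  I4: { [L → . L e], [L → . e], [Y → g . L] }  — shift
  I5: { [L → L . e], [Y → g L .] }  — shift, reduce
  I6: { [L → e .] }  — reduce
  I7: { [L → L e .] }  — reduce
  I8: { [Y → e c .] }  — reduce
  I9: { [Y → c e .] }  — reduce

No state contains more than one complete item.

Answer: No reduce-reduce conflicts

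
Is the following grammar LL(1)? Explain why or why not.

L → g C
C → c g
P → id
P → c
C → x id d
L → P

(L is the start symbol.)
A grammar is LL(1) if for each non-terminal N with multiple productions, the predict sets of those productions are pairwise disjoint, where PREDICT(N → α) = (FIRST(α) \ {ε}) ∪ (FOLLOW(N) if α ⇒* ε).

Relevant sets:
  FIRST(P) = { 'c', 'id' }

For L:
  PREDICT(L → g C) = { 'g' }
  PREDICT(L → P) = { 'c', 'id' }
For C:
  PREDICT(C → c g) = { 'c' }
  PREDICT(C → x id d) = { 'x' }
For P:
  PREDICT(P → id) = { 'id' }
  PREDICT(P → c) = { 'c' }

All predict sets are disjoint. The grammar IS LL(1).

Answer: Yes, the grammar is LL(1).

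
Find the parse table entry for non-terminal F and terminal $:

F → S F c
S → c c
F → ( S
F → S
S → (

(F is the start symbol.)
To find M[F, $], we find productions for F where $ is in the predict set (PREDICT(N → α) = (FIRST(α) \ {ε}) ∪ (FOLLOW(N) if α ⇒* ε)).

Relevant sets:
  FIRST(S) = { '(', 'c' }

F → S F c: PREDICT = { '(', 'c' }
F → ( S: PREDICT = { '(' }
F → S: PREDICT = { '(', 'c' }

M[F, $] is empty (no production applies)

Answer: Empty (error entry)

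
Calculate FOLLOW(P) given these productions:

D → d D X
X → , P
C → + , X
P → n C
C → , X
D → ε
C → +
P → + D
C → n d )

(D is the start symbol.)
{ $, ',' }

To compute FOLLOW(P), find every occurrence of P on a right-hand side N → α P β: add FIRST(β) \ {ε}, and if β is empty or nullable also add FOLLOW(N). Iterate to a fixed point.

In X → , P: P is at the end, add FOLLOW(X)

The FOLLOW sets referred to above (computed the same way, to a fixed point):
  FOLLOW(X) = { $, ',' }

Taking the union: FOLLOW(P) = { $, ',' }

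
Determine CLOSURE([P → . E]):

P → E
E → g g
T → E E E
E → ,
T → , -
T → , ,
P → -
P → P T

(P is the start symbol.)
Start with: [P → . E]
  [P → . E] has the dot before E: add [E → . g g], [E → . ,]
No further items can be added.

CLOSURE = { [E → . ,], [E → . g g], [P → . E] }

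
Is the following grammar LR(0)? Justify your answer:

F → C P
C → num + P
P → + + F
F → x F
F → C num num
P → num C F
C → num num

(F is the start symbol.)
No. Shift-reduce conflict between [F → C num num .] and [C → num . + P]

Augment with F' → F and build the canonical LR(0) collection (I0 = CLOSURE({[F' → . F]}), then GOTO on every symbol after a dot until no new states appear). It has 18 states:
  I0: { [C → . num + P], [C → . num num], [F → . C P], [F → . C num num], [F → . x F], [F' → . F] }  — shift
  I1: { [F → C . P], [F → C . num num], [P → . + + F], [P → . num C F] }  — shift
  I2: { [F' → F .] }  — accept
  I3: { [C → num . + P], [C → num . num] }  — shift
  I4: { [C → . num + P], [C → . num num], [F → . C P], [F → . C num num], [F → . x F], [F → x . F] }  — shift
  I5: { [F → x F .] }  — reduce
  I6: { [C → num + . P], [P → . + + F], [P → . num C F] }  — shift
  I7: { [C → num num .] }  — reduce
  I8: { [P → + . + F] }  — shift
  I9: { [C → num + P .] }  — reduce
  I10: { [C → . num + P], [C → . num num], [P → num . C F] }  — shift
  I11: { [C → . num + P], [C → . num num], [F → . C P], [F → . C num num], [F → . x F], [P → num C . F] }  — shift
  I12: { [P → num C F .] }  — reduce
  I13: { [C → . num + P], [C → . num num], [F → . C P], [F → . C num num], [F → . x F], [P → + + . F] }  — shift
  I14: { [P → + + F .] }  — reduce
  I15: { [F → C P .] }  — reduce
  I16: { [C → . num + P], [C → . num num], [F → C num . num], [P → num . C F] }  — shift
  I17: { [C → num . + P], [C → num . num], [F → C num num .] }  — shift, reduce

Conflict in state I17:
  Shift-reduce conflict between [F → C num num .] and [C → num . + P]
So the grammar is NOT LR(0).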